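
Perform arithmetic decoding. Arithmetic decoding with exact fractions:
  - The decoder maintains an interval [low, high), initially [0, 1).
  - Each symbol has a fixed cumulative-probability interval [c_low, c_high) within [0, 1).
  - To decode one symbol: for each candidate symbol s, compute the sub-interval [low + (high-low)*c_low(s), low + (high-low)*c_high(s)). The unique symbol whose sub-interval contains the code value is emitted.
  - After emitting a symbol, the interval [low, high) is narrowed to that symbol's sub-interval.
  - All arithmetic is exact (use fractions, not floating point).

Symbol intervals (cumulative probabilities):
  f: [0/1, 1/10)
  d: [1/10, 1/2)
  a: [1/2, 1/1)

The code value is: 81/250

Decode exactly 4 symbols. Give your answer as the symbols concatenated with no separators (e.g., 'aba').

Step 1: interval [0/1, 1/1), width = 1/1 - 0/1 = 1/1
  'f': [0/1 + 1/1*0/1, 0/1 + 1/1*1/10) = [0/1, 1/10)
  'd': [0/1 + 1/1*1/10, 0/1 + 1/1*1/2) = [1/10, 1/2) <- contains code 81/250
  'a': [0/1 + 1/1*1/2, 0/1 + 1/1*1/1) = [1/2, 1/1)
  emit 'd', narrow to [1/10, 1/2)
Step 2: interval [1/10, 1/2), width = 1/2 - 1/10 = 2/5
  'f': [1/10 + 2/5*0/1, 1/10 + 2/5*1/10) = [1/10, 7/50)
  'd': [1/10 + 2/5*1/10, 1/10 + 2/5*1/2) = [7/50, 3/10)
  'a': [1/10 + 2/5*1/2, 1/10 + 2/5*1/1) = [3/10, 1/2) <- contains code 81/250
  emit 'a', narrow to [3/10, 1/2)
Step 3: interval [3/10, 1/2), width = 1/2 - 3/10 = 1/5
  'f': [3/10 + 1/5*0/1, 3/10 + 1/5*1/10) = [3/10, 8/25)
  'd': [3/10 + 1/5*1/10, 3/10 + 1/5*1/2) = [8/25, 2/5) <- contains code 81/250
  'a': [3/10 + 1/5*1/2, 3/10 + 1/5*1/1) = [2/5, 1/2)
  emit 'd', narrow to [8/25, 2/5)
Step 4: interval [8/25, 2/5), width = 2/5 - 8/25 = 2/25
  'f': [8/25 + 2/25*0/1, 8/25 + 2/25*1/10) = [8/25, 41/125) <- contains code 81/250
  'd': [8/25 + 2/25*1/10, 8/25 + 2/25*1/2) = [41/125, 9/25)
  'a': [8/25 + 2/25*1/2, 8/25 + 2/25*1/1) = [9/25, 2/5)
  emit 'f', narrow to [8/25, 41/125)

Answer: dadf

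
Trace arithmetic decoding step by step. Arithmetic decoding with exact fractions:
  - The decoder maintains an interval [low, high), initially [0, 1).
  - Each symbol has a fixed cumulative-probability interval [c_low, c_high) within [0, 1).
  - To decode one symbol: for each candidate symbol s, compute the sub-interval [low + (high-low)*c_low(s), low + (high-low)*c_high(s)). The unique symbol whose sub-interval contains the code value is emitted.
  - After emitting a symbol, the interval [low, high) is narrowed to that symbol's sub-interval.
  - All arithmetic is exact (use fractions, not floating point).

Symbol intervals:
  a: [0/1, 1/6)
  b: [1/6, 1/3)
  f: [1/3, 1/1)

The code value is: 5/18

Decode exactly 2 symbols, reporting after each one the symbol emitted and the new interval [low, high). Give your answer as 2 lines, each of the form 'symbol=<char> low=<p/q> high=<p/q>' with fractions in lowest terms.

Answer: symbol=b low=1/6 high=1/3
symbol=f low=2/9 high=1/3

Derivation:
Step 1: interval [0/1, 1/1), width = 1/1 - 0/1 = 1/1
  'a': [0/1 + 1/1*0/1, 0/1 + 1/1*1/6) = [0/1, 1/6)
  'b': [0/1 + 1/1*1/6, 0/1 + 1/1*1/3) = [1/6, 1/3) <- contains code 5/18
  'f': [0/1 + 1/1*1/3, 0/1 + 1/1*1/1) = [1/3, 1/1)
  emit 'b', narrow to [1/6, 1/3)
Step 2: interval [1/6, 1/3), width = 1/3 - 1/6 = 1/6
  'a': [1/6 + 1/6*0/1, 1/6 + 1/6*1/6) = [1/6, 7/36)
  'b': [1/6 + 1/6*1/6, 1/6 + 1/6*1/3) = [7/36, 2/9)
  'f': [1/6 + 1/6*1/3, 1/6 + 1/6*1/1) = [2/9, 1/3) <- contains code 5/18
  emit 'f', narrow to [2/9, 1/3)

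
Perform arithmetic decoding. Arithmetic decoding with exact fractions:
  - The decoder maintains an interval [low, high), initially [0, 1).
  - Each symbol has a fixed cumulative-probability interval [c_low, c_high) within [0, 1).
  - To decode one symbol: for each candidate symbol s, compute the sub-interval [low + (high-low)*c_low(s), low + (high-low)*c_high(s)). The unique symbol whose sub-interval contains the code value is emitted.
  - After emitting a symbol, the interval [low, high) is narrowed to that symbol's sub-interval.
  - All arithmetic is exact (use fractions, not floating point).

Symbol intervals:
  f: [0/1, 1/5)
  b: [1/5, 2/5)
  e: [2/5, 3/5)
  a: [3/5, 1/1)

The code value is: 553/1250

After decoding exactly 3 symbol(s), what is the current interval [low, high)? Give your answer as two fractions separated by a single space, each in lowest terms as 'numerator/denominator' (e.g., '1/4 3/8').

Step 1: interval [0/1, 1/1), width = 1/1 - 0/1 = 1/1
  'f': [0/1 + 1/1*0/1, 0/1 + 1/1*1/5) = [0/1, 1/5)
  'b': [0/1 + 1/1*1/5, 0/1 + 1/1*2/5) = [1/5, 2/5)
  'e': [0/1 + 1/1*2/5, 0/1 + 1/1*3/5) = [2/5, 3/5) <- contains code 553/1250
  'a': [0/1 + 1/1*3/5, 0/1 + 1/1*1/1) = [3/5, 1/1)
  emit 'e', narrow to [2/5, 3/5)
Step 2: interval [2/5, 3/5), width = 3/5 - 2/5 = 1/5
  'f': [2/5 + 1/5*0/1, 2/5 + 1/5*1/5) = [2/5, 11/25)
  'b': [2/5 + 1/5*1/5, 2/5 + 1/5*2/5) = [11/25, 12/25) <- contains code 553/1250
  'e': [2/5 + 1/5*2/5, 2/5 + 1/5*3/5) = [12/25, 13/25)
  'a': [2/5 + 1/5*3/5, 2/5 + 1/5*1/1) = [13/25, 3/5)
  emit 'b', narrow to [11/25, 12/25)
Step 3: interval [11/25, 12/25), width = 12/25 - 11/25 = 1/25
  'f': [11/25 + 1/25*0/1, 11/25 + 1/25*1/5) = [11/25, 56/125) <- contains code 553/1250
  'b': [11/25 + 1/25*1/5, 11/25 + 1/25*2/5) = [56/125, 57/125)
  'e': [11/25 + 1/25*2/5, 11/25 + 1/25*3/5) = [57/125, 58/125)
  'a': [11/25 + 1/25*3/5, 11/25 + 1/25*1/1) = [58/125, 12/25)
  emit 'f', narrow to [11/25, 56/125)

Answer: 11/25 56/125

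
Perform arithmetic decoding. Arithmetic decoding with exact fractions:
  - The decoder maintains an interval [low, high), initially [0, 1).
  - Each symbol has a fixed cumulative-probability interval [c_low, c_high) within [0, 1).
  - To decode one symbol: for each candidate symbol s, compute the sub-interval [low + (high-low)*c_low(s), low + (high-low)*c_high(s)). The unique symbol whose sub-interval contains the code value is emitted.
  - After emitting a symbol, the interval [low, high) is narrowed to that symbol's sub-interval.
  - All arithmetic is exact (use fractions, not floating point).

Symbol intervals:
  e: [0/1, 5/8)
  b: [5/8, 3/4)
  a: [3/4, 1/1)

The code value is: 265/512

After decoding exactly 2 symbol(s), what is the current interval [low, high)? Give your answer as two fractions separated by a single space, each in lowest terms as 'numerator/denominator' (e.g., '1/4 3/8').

Answer: 15/32 5/8

Derivation:
Step 1: interval [0/1, 1/1), width = 1/1 - 0/1 = 1/1
  'e': [0/1 + 1/1*0/1, 0/1 + 1/1*5/8) = [0/1, 5/8) <- contains code 265/512
  'b': [0/1 + 1/1*5/8, 0/1 + 1/1*3/4) = [5/8, 3/4)
  'a': [0/1 + 1/1*3/4, 0/1 + 1/1*1/1) = [3/4, 1/1)
  emit 'e', narrow to [0/1, 5/8)
Step 2: interval [0/1, 5/8), width = 5/8 - 0/1 = 5/8
  'e': [0/1 + 5/8*0/1, 0/1 + 5/8*5/8) = [0/1, 25/64)
  'b': [0/1 + 5/8*5/8, 0/1 + 5/8*3/4) = [25/64, 15/32)
  'a': [0/1 + 5/8*3/4, 0/1 + 5/8*1/1) = [15/32, 5/8) <- contains code 265/512
  emit 'a', narrow to [15/32, 5/8)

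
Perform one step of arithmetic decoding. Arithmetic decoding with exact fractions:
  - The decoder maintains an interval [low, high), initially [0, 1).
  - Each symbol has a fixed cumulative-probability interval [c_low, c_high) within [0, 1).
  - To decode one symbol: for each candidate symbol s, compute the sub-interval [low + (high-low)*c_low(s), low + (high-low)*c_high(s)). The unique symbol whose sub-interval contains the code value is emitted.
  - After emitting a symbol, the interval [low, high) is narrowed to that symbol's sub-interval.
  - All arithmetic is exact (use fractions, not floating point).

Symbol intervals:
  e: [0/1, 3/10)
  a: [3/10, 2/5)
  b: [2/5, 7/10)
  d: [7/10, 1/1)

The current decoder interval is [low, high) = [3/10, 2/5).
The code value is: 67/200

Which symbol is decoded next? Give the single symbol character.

Interval width = high − low = 2/5 − 3/10 = 1/10
Scaled code = (code − low) / width = (67/200 − 3/10) / 1/10 = 7/20
  e: [0/1, 3/10) 
  a: [3/10, 2/5) ← scaled code falls here ✓
  b: [2/5, 7/10) 
  d: [7/10, 1/1) 

Answer: a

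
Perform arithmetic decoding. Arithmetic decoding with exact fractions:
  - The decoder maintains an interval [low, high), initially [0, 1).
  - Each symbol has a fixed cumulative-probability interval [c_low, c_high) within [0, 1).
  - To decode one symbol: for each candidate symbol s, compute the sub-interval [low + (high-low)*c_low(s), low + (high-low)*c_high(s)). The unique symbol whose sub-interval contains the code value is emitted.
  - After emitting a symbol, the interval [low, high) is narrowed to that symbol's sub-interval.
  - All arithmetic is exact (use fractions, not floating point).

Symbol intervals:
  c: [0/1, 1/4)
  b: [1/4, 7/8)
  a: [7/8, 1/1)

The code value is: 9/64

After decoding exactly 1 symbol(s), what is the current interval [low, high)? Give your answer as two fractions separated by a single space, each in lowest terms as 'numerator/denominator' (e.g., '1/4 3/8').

Answer: 0/1 1/4

Derivation:
Step 1: interval [0/1, 1/1), width = 1/1 - 0/1 = 1/1
  'c': [0/1 + 1/1*0/1, 0/1 + 1/1*1/4) = [0/1, 1/4) <- contains code 9/64
  'b': [0/1 + 1/1*1/4, 0/1 + 1/1*7/8) = [1/4, 7/8)
  'a': [0/1 + 1/1*7/8, 0/1 + 1/1*1/1) = [7/8, 1/1)
  emit 'c', narrow to [0/1, 1/4)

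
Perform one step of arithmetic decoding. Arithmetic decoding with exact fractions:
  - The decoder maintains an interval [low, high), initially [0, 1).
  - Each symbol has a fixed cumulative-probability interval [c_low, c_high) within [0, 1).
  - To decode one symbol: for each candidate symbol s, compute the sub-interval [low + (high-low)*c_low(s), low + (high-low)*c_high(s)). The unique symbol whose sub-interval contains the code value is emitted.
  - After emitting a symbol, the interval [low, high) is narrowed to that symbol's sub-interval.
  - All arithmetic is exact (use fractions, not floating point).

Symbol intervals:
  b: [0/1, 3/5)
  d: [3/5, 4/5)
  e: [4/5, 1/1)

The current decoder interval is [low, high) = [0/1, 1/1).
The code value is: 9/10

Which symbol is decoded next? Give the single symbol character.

Interval width = high − low = 1/1 − 0/1 = 1/1
Scaled code = (code − low) / width = (9/10 − 0/1) / 1/1 = 9/10
  b: [0/1, 3/5) 
  d: [3/5, 4/5) 
  e: [4/5, 1/1) ← scaled code falls here ✓

Answer: e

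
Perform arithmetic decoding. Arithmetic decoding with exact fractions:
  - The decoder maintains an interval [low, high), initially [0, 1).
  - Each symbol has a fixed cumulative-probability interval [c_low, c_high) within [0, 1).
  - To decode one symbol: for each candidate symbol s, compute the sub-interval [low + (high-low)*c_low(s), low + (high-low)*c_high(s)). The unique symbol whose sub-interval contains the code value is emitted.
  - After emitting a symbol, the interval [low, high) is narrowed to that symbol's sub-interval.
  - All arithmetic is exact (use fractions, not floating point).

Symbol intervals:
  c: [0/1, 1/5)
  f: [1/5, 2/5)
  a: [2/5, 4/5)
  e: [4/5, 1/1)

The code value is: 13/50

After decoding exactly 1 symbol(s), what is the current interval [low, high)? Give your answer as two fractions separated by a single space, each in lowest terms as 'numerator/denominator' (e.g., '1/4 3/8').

Answer: 1/5 2/5

Derivation:
Step 1: interval [0/1, 1/1), width = 1/1 - 0/1 = 1/1
  'c': [0/1 + 1/1*0/1, 0/1 + 1/1*1/5) = [0/1, 1/5)
  'f': [0/1 + 1/1*1/5, 0/1 + 1/1*2/5) = [1/5, 2/5) <- contains code 13/50
  'a': [0/1 + 1/1*2/5, 0/1 + 1/1*4/5) = [2/5, 4/5)
  'e': [0/1 + 1/1*4/5, 0/1 + 1/1*1/1) = [4/5, 1/1)
  emit 'f', narrow to [1/5, 2/5)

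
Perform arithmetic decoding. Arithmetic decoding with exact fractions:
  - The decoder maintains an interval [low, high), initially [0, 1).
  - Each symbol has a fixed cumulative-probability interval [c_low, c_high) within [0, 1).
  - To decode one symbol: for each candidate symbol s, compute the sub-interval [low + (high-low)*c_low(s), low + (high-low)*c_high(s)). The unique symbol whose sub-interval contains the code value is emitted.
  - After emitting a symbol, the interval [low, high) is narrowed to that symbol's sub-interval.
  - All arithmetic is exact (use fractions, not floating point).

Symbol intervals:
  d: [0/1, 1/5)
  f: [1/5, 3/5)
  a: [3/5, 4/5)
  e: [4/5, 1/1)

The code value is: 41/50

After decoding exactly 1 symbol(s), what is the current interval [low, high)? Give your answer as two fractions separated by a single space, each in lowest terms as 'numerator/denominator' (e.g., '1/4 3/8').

Step 1: interval [0/1, 1/1), width = 1/1 - 0/1 = 1/1
  'd': [0/1 + 1/1*0/1, 0/1 + 1/1*1/5) = [0/1, 1/5)
  'f': [0/1 + 1/1*1/5, 0/1 + 1/1*3/5) = [1/5, 3/5)
  'a': [0/1 + 1/1*3/5, 0/1 + 1/1*4/5) = [3/5, 4/5)
  'e': [0/1 + 1/1*4/5, 0/1 + 1/1*1/1) = [4/5, 1/1) <- contains code 41/50
  emit 'e', narrow to [4/5, 1/1)

Answer: 4/5 1/1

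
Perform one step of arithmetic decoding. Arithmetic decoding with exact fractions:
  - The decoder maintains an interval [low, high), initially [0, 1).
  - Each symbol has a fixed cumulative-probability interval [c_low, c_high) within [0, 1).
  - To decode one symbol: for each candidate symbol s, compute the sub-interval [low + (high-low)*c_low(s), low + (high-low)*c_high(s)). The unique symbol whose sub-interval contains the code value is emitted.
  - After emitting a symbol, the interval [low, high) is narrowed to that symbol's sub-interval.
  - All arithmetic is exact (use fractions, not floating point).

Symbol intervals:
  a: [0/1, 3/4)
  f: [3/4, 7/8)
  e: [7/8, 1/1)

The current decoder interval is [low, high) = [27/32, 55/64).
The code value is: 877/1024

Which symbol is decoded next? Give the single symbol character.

Interval width = high − low = 55/64 − 27/32 = 1/64
Scaled code = (code − low) / width = (877/1024 − 27/32) / 1/64 = 13/16
  a: [0/1, 3/4) 
  f: [3/4, 7/8) ← scaled code falls here ✓
  e: [7/8, 1/1) 

Answer: f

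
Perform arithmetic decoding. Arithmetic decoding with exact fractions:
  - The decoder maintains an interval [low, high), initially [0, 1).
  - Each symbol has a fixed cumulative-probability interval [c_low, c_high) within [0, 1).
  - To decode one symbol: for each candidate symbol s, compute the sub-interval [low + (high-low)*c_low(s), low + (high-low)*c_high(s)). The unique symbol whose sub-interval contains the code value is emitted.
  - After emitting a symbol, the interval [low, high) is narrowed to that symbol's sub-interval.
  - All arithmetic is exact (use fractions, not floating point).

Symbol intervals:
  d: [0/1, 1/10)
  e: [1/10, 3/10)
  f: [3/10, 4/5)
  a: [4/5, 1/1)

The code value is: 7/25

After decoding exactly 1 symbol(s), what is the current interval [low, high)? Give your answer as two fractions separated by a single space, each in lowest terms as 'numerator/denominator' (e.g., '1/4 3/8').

Step 1: interval [0/1, 1/1), width = 1/1 - 0/1 = 1/1
  'd': [0/1 + 1/1*0/1, 0/1 + 1/1*1/10) = [0/1, 1/10)
  'e': [0/1 + 1/1*1/10, 0/1 + 1/1*3/10) = [1/10, 3/10) <- contains code 7/25
  'f': [0/1 + 1/1*3/10, 0/1 + 1/1*4/5) = [3/10, 4/5)
  'a': [0/1 + 1/1*4/5, 0/1 + 1/1*1/1) = [4/5, 1/1)
  emit 'e', narrow to [1/10, 3/10)

Answer: 1/10 3/10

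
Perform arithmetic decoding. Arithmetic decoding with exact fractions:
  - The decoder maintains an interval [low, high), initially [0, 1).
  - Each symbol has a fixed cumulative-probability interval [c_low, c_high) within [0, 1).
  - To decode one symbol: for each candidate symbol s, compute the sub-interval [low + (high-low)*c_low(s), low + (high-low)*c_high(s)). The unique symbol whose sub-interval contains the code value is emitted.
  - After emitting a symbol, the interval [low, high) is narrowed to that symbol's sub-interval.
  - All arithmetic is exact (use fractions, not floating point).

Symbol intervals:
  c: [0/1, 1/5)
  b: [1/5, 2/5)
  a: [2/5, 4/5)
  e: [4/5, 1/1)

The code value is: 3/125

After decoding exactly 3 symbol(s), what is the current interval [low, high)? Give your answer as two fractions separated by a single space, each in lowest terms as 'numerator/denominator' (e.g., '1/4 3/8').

Step 1: interval [0/1, 1/1), width = 1/1 - 0/1 = 1/1
  'c': [0/1 + 1/1*0/1, 0/1 + 1/1*1/5) = [0/1, 1/5) <- contains code 3/125
  'b': [0/1 + 1/1*1/5, 0/1 + 1/1*2/5) = [1/5, 2/5)
  'a': [0/1 + 1/1*2/5, 0/1 + 1/1*4/5) = [2/5, 4/5)
  'e': [0/1 + 1/1*4/5, 0/1 + 1/1*1/1) = [4/5, 1/1)
  emit 'c', narrow to [0/1, 1/5)
Step 2: interval [0/1, 1/5), width = 1/5 - 0/1 = 1/5
  'c': [0/1 + 1/5*0/1, 0/1 + 1/5*1/5) = [0/1, 1/25) <- contains code 3/125
  'b': [0/1 + 1/5*1/5, 0/1 + 1/5*2/5) = [1/25, 2/25)
  'a': [0/1 + 1/5*2/5, 0/1 + 1/5*4/5) = [2/25, 4/25)
  'e': [0/1 + 1/5*4/5, 0/1 + 1/5*1/1) = [4/25, 1/5)
  emit 'c', narrow to [0/1, 1/25)
Step 3: interval [0/1, 1/25), width = 1/25 - 0/1 = 1/25
  'c': [0/1 + 1/25*0/1, 0/1 + 1/25*1/5) = [0/1, 1/125)
  'b': [0/1 + 1/25*1/5, 0/1 + 1/25*2/5) = [1/125, 2/125)
  'a': [0/1 + 1/25*2/5, 0/1 + 1/25*4/5) = [2/125, 4/125) <- contains code 3/125
  'e': [0/1 + 1/25*4/5, 0/1 + 1/25*1/1) = [4/125, 1/25)
  emit 'a', narrow to [2/125, 4/125)

Answer: 2/125 4/125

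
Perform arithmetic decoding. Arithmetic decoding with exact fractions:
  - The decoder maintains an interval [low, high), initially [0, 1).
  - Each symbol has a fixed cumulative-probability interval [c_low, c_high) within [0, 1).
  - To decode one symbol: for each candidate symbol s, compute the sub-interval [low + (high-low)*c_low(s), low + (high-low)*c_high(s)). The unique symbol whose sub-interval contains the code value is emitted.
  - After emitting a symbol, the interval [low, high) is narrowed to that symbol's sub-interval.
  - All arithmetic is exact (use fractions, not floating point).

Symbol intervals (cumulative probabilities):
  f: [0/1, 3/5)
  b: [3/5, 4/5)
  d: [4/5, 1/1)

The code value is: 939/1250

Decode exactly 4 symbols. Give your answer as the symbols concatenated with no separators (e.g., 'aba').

Step 1: interval [0/1, 1/1), width = 1/1 - 0/1 = 1/1
  'f': [0/1 + 1/1*0/1, 0/1 + 1/1*3/5) = [0/1, 3/5)
  'b': [0/1 + 1/1*3/5, 0/1 + 1/1*4/5) = [3/5, 4/5) <- contains code 939/1250
  'd': [0/1 + 1/1*4/5, 0/1 + 1/1*1/1) = [4/5, 1/1)
  emit 'b', narrow to [3/5, 4/5)
Step 2: interval [3/5, 4/5), width = 4/5 - 3/5 = 1/5
  'f': [3/5 + 1/5*0/1, 3/5 + 1/5*3/5) = [3/5, 18/25)
  'b': [3/5 + 1/5*3/5, 3/5 + 1/5*4/5) = [18/25, 19/25) <- contains code 939/1250
  'd': [3/5 + 1/5*4/5, 3/5 + 1/5*1/1) = [19/25, 4/5)
  emit 'b', narrow to [18/25, 19/25)
Step 3: interval [18/25, 19/25), width = 19/25 - 18/25 = 1/25
  'f': [18/25 + 1/25*0/1, 18/25 + 1/25*3/5) = [18/25, 93/125)
  'b': [18/25 + 1/25*3/5, 18/25 + 1/25*4/5) = [93/125, 94/125) <- contains code 939/1250
  'd': [18/25 + 1/25*4/5, 18/25 + 1/25*1/1) = [94/125, 19/25)
  emit 'b', narrow to [93/125, 94/125)
Step 4: interval [93/125, 94/125), width = 94/125 - 93/125 = 1/125
  'f': [93/125 + 1/125*0/1, 93/125 + 1/125*3/5) = [93/125, 468/625)
  'b': [93/125 + 1/125*3/5, 93/125 + 1/125*4/5) = [468/625, 469/625)
  'd': [93/125 + 1/125*4/5, 93/125 + 1/125*1/1) = [469/625, 94/125) <- contains code 939/1250
  emit 'd', narrow to [469/625, 94/125)

Answer: bbbd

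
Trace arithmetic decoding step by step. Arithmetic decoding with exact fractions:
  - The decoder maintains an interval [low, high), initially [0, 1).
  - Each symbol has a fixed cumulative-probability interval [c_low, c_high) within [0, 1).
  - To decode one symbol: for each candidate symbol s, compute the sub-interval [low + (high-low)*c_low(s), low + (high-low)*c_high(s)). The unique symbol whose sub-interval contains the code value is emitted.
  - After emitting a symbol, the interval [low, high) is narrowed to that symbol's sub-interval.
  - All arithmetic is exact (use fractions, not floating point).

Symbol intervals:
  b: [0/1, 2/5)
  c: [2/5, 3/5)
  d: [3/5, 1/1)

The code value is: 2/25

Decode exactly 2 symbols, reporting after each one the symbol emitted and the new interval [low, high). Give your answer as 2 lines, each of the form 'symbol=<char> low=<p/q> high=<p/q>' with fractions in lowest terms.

Step 1: interval [0/1, 1/1), width = 1/1 - 0/1 = 1/1
  'b': [0/1 + 1/1*0/1, 0/1 + 1/1*2/5) = [0/1, 2/5) <- contains code 2/25
  'c': [0/1 + 1/1*2/5, 0/1 + 1/1*3/5) = [2/5, 3/5)
  'd': [0/1 + 1/1*3/5, 0/1 + 1/1*1/1) = [3/5, 1/1)
  emit 'b', narrow to [0/1, 2/5)
Step 2: interval [0/1, 2/5), width = 2/5 - 0/1 = 2/5
  'b': [0/1 + 2/5*0/1, 0/1 + 2/5*2/5) = [0/1, 4/25) <- contains code 2/25
  'c': [0/1 + 2/5*2/5, 0/1 + 2/5*3/5) = [4/25, 6/25)
  'd': [0/1 + 2/5*3/5, 0/1 + 2/5*1/1) = [6/25, 2/5)
  emit 'b', narrow to [0/1, 4/25)

Answer: symbol=b low=0/1 high=2/5
symbol=b low=0/1 high=4/25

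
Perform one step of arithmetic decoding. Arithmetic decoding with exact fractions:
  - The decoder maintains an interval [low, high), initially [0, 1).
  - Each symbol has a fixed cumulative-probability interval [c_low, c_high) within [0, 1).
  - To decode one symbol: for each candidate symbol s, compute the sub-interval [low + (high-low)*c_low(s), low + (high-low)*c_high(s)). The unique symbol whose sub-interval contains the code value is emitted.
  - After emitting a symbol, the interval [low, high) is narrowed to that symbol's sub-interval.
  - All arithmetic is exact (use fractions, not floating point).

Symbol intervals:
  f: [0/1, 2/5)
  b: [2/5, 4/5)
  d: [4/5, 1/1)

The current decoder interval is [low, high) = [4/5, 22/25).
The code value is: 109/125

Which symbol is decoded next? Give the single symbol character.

Answer: d

Derivation:
Interval width = high − low = 22/25 − 4/5 = 2/25
Scaled code = (code − low) / width = (109/125 − 4/5) / 2/25 = 9/10
  f: [0/1, 2/5) 
  b: [2/5, 4/5) 
  d: [4/5, 1/1) ← scaled code falls here ✓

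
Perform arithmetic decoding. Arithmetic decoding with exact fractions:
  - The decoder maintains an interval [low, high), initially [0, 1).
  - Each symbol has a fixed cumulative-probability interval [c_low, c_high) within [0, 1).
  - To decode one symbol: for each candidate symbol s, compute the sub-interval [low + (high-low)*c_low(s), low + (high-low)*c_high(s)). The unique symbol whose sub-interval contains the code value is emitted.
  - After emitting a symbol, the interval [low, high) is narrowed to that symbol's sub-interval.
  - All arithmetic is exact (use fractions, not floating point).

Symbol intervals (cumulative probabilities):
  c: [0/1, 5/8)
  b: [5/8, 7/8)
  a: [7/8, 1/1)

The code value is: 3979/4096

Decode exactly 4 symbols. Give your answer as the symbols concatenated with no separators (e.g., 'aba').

Answer: abca

Derivation:
Step 1: interval [0/1, 1/1), width = 1/1 - 0/1 = 1/1
  'c': [0/1 + 1/1*0/1, 0/1 + 1/1*5/8) = [0/1, 5/8)
  'b': [0/1 + 1/1*5/8, 0/1 + 1/1*7/8) = [5/8, 7/8)
  'a': [0/1 + 1/1*7/8, 0/1 + 1/1*1/1) = [7/8, 1/1) <- contains code 3979/4096
  emit 'a', narrow to [7/8, 1/1)
Step 2: interval [7/8, 1/1), width = 1/1 - 7/8 = 1/8
  'c': [7/8 + 1/8*0/1, 7/8 + 1/8*5/8) = [7/8, 61/64)
  'b': [7/8 + 1/8*5/8, 7/8 + 1/8*7/8) = [61/64, 63/64) <- contains code 3979/4096
  'a': [7/8 + 1/8*7/8, 7/8 + 1/8*1/1) = [63/64, 1/1)
  emit 'b', narrow to [61/64, 63/64)
Step 3: interval [61/64, 63/64), width = 63/64 - 61/64 = 1/32
  'c': [61/64 + 1/32*0/1, 61/64 + 1/32*5/8) = [61/64, 249/256) <- contains code 3979/4096
  'b': [61/64 + 1/32*5/8, 61/64 + 1/32*7/8) = [249/256, 251/256)
  'a': [61/64 + 1/32*7/8, 61/64 + 1/32*1/1) = [251/256, 63/64)
  emit 'c', narrow to [61/64, 249/256)
Step 4: interval [61/64, 249/256), width = 249/256 - 61/64 = 5/256
  'c': [61/64 + 5/256*0/1, 61/64 + 5/256*5/8) = [61/64, 1977/2048)
  'b': [61/64 + 5/256*5/8, 61/64 + 5/256*7/8) = [1977/2048, 1987/2048)
  'a': [61/64 + 5/256*7/8, 61/64 + 5/256*1/1) = [1987/2048, 249/256) <- contains code 3979/4096
  emit 'a', narrow to [1987/2048, 249/256)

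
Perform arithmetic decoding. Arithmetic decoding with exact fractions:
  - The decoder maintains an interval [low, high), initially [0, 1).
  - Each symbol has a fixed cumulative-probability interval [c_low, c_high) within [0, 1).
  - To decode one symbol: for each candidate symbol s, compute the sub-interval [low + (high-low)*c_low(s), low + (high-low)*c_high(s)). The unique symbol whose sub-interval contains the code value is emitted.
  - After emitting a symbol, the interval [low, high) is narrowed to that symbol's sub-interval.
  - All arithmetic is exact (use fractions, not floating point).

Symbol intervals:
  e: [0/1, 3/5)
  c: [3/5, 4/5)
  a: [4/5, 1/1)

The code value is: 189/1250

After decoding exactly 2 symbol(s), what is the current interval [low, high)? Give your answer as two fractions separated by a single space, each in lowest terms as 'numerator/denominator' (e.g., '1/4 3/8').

Answer: 0/1 9/25

Derivation:
Step 1: interval [0/1, 1/1), width = 1/1 - 0/1 = 1/1
  'e': [0/1 + 1/1*0/1, 0/1 + 1/1*3/5) = [0/1, 3/5) <- contains code 189/1250
  'c': [0/1 + 1/1*3/5, 0/1 + 1/1*4/5) = [3/5, 4/5)
  'a': [0/1 + 1/1*4/5, 0/1 + 1/1*1/1) = [4/5, 1/1)
  emit 'e', narrow to [0/1, 3/5)
Step 2: interval [0/1, 3/5), width = 3/5 - 0/1 = 3/5
  'e': [0/1 + 3/5*0/1, 0/1 + 3/5*3/5) = [0/1, 9/25) <- contains code 189/1250
  'c': [0/1 + 3/5*3/5, 0/1 + 3/5*4/5) = [9/25, 12/25)
  'a': [0/1 + 3/5*4/5, 0/1 + 3/5*1/1) = [12/25, 3/5)
  emit 'e', narrow to [0/1, 9/25)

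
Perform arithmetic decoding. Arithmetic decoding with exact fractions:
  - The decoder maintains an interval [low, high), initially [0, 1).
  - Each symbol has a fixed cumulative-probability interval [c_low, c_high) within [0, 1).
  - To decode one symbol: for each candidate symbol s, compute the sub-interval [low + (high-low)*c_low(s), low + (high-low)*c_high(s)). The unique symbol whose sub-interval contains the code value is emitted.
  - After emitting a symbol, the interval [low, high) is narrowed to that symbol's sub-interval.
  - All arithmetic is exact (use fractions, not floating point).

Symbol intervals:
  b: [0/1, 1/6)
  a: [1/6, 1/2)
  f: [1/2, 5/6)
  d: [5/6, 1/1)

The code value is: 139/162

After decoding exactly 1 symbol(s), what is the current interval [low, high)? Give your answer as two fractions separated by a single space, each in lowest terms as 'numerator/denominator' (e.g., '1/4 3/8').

Step 1: interval [0/1, 1/1), width = 1/1 - 0/1 = 1/1
  'b': [0/1 + 1/1*0/1, 0/1 + 1/1*1/6) = [0/1, 1/6)
  'a': [0/1 + 1/1*1/6, 0/1 + 1/1*1/2) = [1/6, 1/2)
  'f': [0/1 + 1/1*1/2, 0/1 + 1/1*5/6) = [1/2, 5/6)
  'd': [0/1 + 1/1*5/6, 0/1 + 1/1*1/1) = [5/6, 1/1) <- contains code 139/162
  emit 'd', narrow to [5/6, 1/1)

Answer: 5/6 1/1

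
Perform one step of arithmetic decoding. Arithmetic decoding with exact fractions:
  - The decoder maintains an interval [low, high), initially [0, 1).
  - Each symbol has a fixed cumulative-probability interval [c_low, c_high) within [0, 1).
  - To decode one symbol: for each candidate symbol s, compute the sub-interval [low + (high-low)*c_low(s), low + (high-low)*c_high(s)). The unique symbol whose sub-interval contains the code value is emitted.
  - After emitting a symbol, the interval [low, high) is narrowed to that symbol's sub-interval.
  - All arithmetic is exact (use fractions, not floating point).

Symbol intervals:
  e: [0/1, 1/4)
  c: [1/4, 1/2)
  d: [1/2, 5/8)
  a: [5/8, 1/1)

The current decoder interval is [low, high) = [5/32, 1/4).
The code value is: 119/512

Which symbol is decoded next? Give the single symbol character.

Interval width = high − low = 1/4 − 5/32 = 3/32
Scaled code = (code − low) / width = (119/512 − 5/32) / 3/32 = 13/16
  e: [0/1, 1/4) 
  c: [1/4, 1/2) 
  d: [1/2, 5/8) 
  a: [5/8, 1/1) ← scaled code falls here ✓

Answer: a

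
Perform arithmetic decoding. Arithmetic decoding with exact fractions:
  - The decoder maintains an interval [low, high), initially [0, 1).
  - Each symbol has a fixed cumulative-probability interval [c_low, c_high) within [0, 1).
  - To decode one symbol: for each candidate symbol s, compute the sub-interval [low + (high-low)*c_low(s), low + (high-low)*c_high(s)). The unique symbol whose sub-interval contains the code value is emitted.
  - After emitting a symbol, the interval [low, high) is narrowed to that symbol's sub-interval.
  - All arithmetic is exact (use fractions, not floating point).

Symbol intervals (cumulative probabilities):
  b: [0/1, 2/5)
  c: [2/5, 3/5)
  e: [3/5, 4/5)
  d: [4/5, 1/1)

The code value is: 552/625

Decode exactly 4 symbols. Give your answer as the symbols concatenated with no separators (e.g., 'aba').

Answer: dcbb

Derivation:
Step 1: interval [0/1, 1/1), width = 1/1 - 0/1 = 1/1
  'b': [0/1 + 1/1*0/1, 0/1 + 1/1*2/5) = [0/1, 2/5)
  'c': [0/1 + 1/1*2/5, 0/1 + 1/1*3/5) = [2/5, 3/5)
  'e': [0/1 + 1/1*3/5, 0/1 + 1/1*4/5) = [3/5, 4/5)
  'd': [0/1 + 1/1*4/5, 0/1 + 1/1*1/1) = [4/5, 1/1) <- contains code 552/625
  emit 'd', narrow to [4/5, 1/1)
Step 2: interval [4/5, 1/1), width = 1/1 - 4/5 = 1/5
  'b': [4/5 + 1/5*0/1, 4/5 + 1/5*2/5) = [4/5, 22/25)
  'c': [4/5 + 1/5*2/5, 4/5 + 1/5*3/5) = [22/25, 23/25) <- contains code 552/625
  'e': [4/5 + 1/5*3/5, 4/5 + 1/5*4/5) = [23/25, 24/25)
  'd': [4/5 + 1/5*4/5, 4/5 + 1/5*1/1) = [24/25, 1/1)
  emit 'c', narrow to [22/25, 23/25)
Step 3: interval [22/25, 23/25), width = 23/25 - 22/25 = 1/25
  'b': [22/25 + 1/25*0/1, 22/25 + 1/25*2/5) = [22/25, 112/125) <- contains code 552/625
  'c': [22/25 + 1/25*2/5, 22/25 + 1/25*3/5) = [112/125, 113/125)
  'e': [22/25 + 1/25*3/5, 22/25 + 1/25*4/5) = [113/125, 114/125)
  'd': [22/25 + 1/25*4/5, 22/25 + 1/25*1/1) = [114/125, 23/25)
  emit 'b', narrow to [22/25, 112/125)
Step 4: interval [22/25, 112/125), width = 112/125 - 22/25 = 2/125
  'b': [22/25 + 2/125*0/1, 22/25 + 2/125*2/5) = [22/25, 554/625) <- contains code 552/625
  'c': [22/25 + 2/125*2/5, 22/25 + 2/125*3/5) = [554/625, 556/625)
  'e': [22/25 + 2/125*3/5, 22/25 + 2/125*4/5) = [556/625, 558/625)
  'd': [22/25 + 2/125*4/5, 22/25 + 2/125*1/1) = [558/625, 112/125)
  emit 'b', narrow to [22/25, 554/625)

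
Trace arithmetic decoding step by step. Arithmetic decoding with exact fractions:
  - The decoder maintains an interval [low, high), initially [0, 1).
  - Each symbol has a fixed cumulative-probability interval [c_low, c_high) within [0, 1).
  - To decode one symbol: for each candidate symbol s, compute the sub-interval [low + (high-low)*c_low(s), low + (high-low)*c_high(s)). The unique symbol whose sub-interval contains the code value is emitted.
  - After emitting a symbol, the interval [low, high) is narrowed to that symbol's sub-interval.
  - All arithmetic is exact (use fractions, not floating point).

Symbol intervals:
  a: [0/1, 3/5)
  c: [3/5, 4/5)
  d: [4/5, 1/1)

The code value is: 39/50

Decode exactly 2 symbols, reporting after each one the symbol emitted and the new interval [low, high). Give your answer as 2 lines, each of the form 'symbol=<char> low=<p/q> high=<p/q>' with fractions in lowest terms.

Answer: symbol=c low=3/5 high=4/5
symbol=d low=19/25 high=4/5

Derivation:
Step 1: interval [0/1, 1/1), width = 1/1 - 0/1 = 1/1
  'a': [0/1 + 1/1*0/1, 0/1 + 1/1*3/5) = [0/1, 3/5)
  'c': [0/1 + 1/1*3/5, 0/1 + 1/1*4/5) = [3/5, 4/5) <- contains code 39/50
  'd': [0/1 + 1/1*4/5, 0/1 + 1/1*1/1) = [4/5, 1/1)
  emit 'c', narrow to [3/5, 4/5)
Step 2: interval [3/5, 4/5), width = 4/5 - 3/5 = 1/5
  'a': [3/5 + 1/5*0/1, 3/5 + 1/5*3/5) = [3/5, 18/25)
  'c': [3/5 + 1/5*3/5, 3/5 + 1/5*4/5) = [18/25, 19/25)
  'd': [3/5 + 1/5*4/5, 3/5 + 1/5*1/1) = [19/25, 4/5) <- contains code 39/50
  emit 'd', narrow to [19/25, 4/5)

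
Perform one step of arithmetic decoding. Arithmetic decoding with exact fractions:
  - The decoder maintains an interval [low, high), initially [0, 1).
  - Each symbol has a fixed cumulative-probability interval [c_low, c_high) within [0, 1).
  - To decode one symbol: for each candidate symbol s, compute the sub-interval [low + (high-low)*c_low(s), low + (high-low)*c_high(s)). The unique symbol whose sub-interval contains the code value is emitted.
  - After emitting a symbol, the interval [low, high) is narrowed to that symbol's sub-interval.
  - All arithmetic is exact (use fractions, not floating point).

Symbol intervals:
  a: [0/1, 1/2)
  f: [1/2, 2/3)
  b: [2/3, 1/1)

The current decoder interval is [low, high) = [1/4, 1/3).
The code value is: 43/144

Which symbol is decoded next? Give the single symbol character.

Interval width = high − low = 1/3 − 1/4 = 1/12
Scaled code = (code − low) / width = (43/144 − 1/4) / 1/12 = 7/12
  a: [0/1, 1/2) 
  f: [1/2, 2/3) ← scaled code falls here ✓
  b: [2/3, 1/1) 

Answer: f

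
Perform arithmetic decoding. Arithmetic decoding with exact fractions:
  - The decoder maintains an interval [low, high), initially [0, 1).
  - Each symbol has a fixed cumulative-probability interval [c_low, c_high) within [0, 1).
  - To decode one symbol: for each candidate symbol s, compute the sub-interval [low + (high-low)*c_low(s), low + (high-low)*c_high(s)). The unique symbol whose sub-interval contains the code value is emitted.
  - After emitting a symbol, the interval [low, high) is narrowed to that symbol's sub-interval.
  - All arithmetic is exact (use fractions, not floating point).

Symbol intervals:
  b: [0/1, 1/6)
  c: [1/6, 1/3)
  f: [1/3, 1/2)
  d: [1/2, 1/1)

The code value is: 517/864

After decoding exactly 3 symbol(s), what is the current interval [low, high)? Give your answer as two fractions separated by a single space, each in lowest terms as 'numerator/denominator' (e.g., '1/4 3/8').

Step 1: interval [0/1, 1/1), width = 1/1 - 0/1 = 1/1
  'b': [0/1 + 1/1*0/1, 0/1 + 1/1*1/6) = [0/1, 1/6)
  'c': [0/1 + 1/1*1/6, 0/1 + 1/1*1/3) = [1/6, 1/3)
  'f': [0/1 + 1/1*1/3, 0/1 + 1/1*1/2) = [1/3, 1/2)
  'd': [0/1 + 1/1*1/2, 0/1 + 1/1*1/1) = [1/2, 1/1) <- contains code 517/864
  emit 'd', narrow to [1/2, 1/1)
Step 2: interval [1/2, 1/1), width = 1/1 - 1/2 = 1/2
  'b': [1/2 + 1/2*0/1, 1/2 + 1/2*1/6) = [1/2, 7/12)
  'c': [1/2 + 1/2*1/6, 1/2 + 1/2*1/3) = [7/12, 2/3) <- contains code 517/864
  'f': [1/2 + 1/2*1/3, 1/2 + 1/2*1/2) = [2/3, 3/4)
  'd': [1/2 + 1/2*1/2, 1/2 + 1/2*1/1) = [3/4, 1/1)
  emit 'c', narrow to [7/12, 2/3)
Step 3: interval [7/12, 2/3), width = 2/3 - 7/12 = 1/12
  'b': [7/12 + 1/12*0/1, 7/12 + 1/12*1/6) = [7/12, 43/72)
  'c': [7/12 + 1/12*1/6, 7/12 + 1/12*1/3) = [43/72, 11/18) <- contains code 517/864
  'f': [7/12 + 1/12*1/3, 7/12 + 1/12*1/2) = [11/18, 5/8)
  'd': [7/12 + 1/12*1/2, 7/12 + 1/12*1/1) = [5/8, 2/3)
  emit 'c', narrow to [43/72, 11/18)

Answer: 43/72 11/18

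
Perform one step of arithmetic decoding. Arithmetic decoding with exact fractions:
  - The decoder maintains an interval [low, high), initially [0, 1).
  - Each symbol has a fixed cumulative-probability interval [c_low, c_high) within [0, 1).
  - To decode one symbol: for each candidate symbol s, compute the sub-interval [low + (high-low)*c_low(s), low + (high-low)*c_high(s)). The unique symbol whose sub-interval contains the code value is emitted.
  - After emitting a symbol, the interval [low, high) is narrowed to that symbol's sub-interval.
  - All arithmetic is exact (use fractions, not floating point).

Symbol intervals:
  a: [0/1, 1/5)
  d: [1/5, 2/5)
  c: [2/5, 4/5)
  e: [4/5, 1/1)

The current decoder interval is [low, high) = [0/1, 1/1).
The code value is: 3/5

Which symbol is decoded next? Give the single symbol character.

Interval width = high − low = 1/1 − 0/1 = 1/1
Scaled code = (code − low) / width = (3/5 − 0/1) / 1/1 = 3/5
  a: [0/1, 1/5) 
  d: [1/5, 2/5) 
  c: [2/5, 4/5) ← scaled code falls here ✓
  e: [4/5, 1/1) 

Answer: c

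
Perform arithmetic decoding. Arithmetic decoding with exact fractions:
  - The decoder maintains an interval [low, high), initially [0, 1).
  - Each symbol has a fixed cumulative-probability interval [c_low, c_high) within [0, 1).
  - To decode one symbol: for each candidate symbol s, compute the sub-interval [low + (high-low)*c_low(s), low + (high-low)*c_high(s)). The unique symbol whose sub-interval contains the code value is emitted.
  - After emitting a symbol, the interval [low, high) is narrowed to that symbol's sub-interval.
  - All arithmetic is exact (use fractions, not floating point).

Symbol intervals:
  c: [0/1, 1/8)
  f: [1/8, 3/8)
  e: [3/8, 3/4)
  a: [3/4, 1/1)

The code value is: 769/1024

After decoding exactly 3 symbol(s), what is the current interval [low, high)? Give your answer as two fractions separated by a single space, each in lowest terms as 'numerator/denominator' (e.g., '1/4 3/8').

Step 1: interval [0/1, 1/1), width = 1/1 - 0/1 = 1/1
  'c': [0/1 + 1/1*0/1, 0/1 + 1/1*1/8) = [0/1, 1/8)
  'f': [0/1 + 1/1*1/8, 0/1 + 1/1*3/8) = [1/8, 3/8)
  'e': [0/1 + 1/1*3/8, 0/1 + 1/1*3/4) = [3/8, 3/4)
  'a': [0/1 + 1/1*3/4, 0/1 + 1/1*1/1) = [3/4, 1/1) <- contains code 769/1024
  emit 'a', narrow to [3/4, 1/1)
Step 2: interval [3/4, 1/1), width = 1/1 - 3/4 = 1/4
  'c': [3/4 + 1/4*0/1, 3/4 + 1/4*1/8) = [3/4, 25/32) <- contains code 769/1024
  'f': [3/4 + 1/4*1/8, 3/4 + 1/4*3/8) = [25/32, 27/32)
  'e': [3/4 + 1/4*3/8, 3/4 + 1/4*3/4) = [27/32, 15/16)
  'a': [3/4 + 1/4*3/4, 3/4 + 1/4*1/1) = [15/16, 1/1)
  emit 'c', narrow to [3/4, 25/32)
Step 3: interval [3/4, 25/32), width = 25/32 - 3/4 = 1/32
  'c': [3/4 + 1/32*0/1, 3/4 + 1/32*1/8) = [3/4, 193/256) <- contains code 769/1024
  'f': [3/4 + 1/32*1/8, 3/4 + 1/32*3/8) = [193/256, 195/256)
  'e': [3/4 + 1/32*3/8, 3/4 + 1/32*3/4) = [195/256, 99/128)
  'a': [3/4 + 1/32*3/4, 3/4 + 1/32*1/1) = [99/128, 25/32)
  emit 'c', narrow to [3/4, 193/256)

Answer: 3/4 193/256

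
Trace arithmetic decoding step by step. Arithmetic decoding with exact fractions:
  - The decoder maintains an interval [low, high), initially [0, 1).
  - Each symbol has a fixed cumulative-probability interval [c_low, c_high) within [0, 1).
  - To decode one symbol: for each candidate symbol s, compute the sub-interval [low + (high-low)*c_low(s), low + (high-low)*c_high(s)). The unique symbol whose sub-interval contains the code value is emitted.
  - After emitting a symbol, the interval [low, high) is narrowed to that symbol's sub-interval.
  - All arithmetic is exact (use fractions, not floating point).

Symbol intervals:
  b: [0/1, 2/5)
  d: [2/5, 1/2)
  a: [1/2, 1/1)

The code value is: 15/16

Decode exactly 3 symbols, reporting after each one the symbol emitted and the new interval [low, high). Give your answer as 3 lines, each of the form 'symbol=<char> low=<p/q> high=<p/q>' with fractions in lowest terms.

Step 1: interval [0/1, 1/1), width = 1/1 - 0/1 = 1/1
  'b': [0/1 + 1/1*0/1, 0/1 + 1/1*2/5) = [0/1, 2/5)
  'd': [0/1 + 1/1*2/5, 0/1 + 1/1*1/2) = [2/5, 1/2)
  'a': [0/1 + 1/1*1/2, 0/1 + 1/1*1/1) = [1/2, 1/1) <- contains code 15/16
  emit 'a', narrow to [1/2, 1/1)
Step 2: interval [1/2, 1/1), width = 1/1 - 1/2 = 1/2
  'b': [1/2 + 1/2*0/1, 1/2 + 1/2*2/5) = [1/2, 7/10)
  'd': [1/2 + 1/2*2/5, 1/2 + 1/2*1/2) = [7/10, 3/4)
  'a': [1/2 + 1/2*1/2, 1/2 + 1/2*1/1) = [3/4, 1/1) <- contains code 15/16
  emit 'a', narrow to [3/4, 1/1)
Step 3: interval [3/4, 1/1), width = 1/1 - 3/4 = 1/4
  'b': [3/4 + 1/4*0/1, 3/4 + 1/4*2/5) = [3/4, 17/20)
  'd': [3/4 + 1/4*2/5, 3/4 + 1/4*1/2) = [17/20, 7/8)
  'a': [3/4 + 1/4*1/2, 3/4 + 1/4*1/1) = [7/8, 1/1) <- contains code 15/16
  emit 'a', narrow to [7/8, 1/1)

Answer: symbol=a low=1/2 high=1/1
symbol=a low=3/4 high=1/1
symbol=a low=7/8 high=1/1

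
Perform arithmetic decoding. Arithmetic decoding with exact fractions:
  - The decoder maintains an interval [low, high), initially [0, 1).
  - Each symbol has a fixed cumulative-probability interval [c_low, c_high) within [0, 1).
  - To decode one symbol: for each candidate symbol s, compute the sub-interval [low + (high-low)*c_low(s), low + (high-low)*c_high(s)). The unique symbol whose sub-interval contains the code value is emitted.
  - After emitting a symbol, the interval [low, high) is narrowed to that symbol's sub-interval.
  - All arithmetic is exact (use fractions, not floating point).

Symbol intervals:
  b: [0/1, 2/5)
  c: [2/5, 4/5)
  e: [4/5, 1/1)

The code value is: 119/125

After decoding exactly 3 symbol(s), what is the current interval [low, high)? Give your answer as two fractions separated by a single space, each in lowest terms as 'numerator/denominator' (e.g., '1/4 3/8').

Answer: 118/125 24/25

Derivation:
Step 1: interval [0/1, 1/1), width = 1/1 - 0/1 = 1/1
  'b': [0/1 + 1/1*0/1, 0/1 + 1/1*2/5) = [0/1, 2/5)
  'c': [0/1 + 1/1*2/5, 0/1 + 1/1*4/5) = [2/5, 4/5)
  'e': [0/1 + 1/1*4/5, 0/1 + 1/1*1/1) = [4/5, 1/1) <- contains code 119/125
  emit 'e', narrow to [4/5, 1/1)
Step 2: interval [4/5, 1/1), width = 1/1 - 4/5 = 1/5
  'b': [4/5 + 1/5*0/1, 4/5 + 1/5*2/5) = [4/5, 22/25)
  'c': [4/5 + 1/5*2/5, 4/5 + 1/5*4/5) = [22/25, 24/25) <- contains code 119/125
  'e': [4/5 + 1/5*4/5, 4/5 + 1/5*1/1) = [24/25, 1/1)
  emit 'c', narrow to [22/25, 24/25)
Step 3: interval [22/25, 24/25), width = 24/25 - 22/25 = 2/25
  'b': [22/25 + 2/25*0/1, 22/25 + 2/25*2/5) = [22/25, 114/125)
  'c': [22/25 + 2/25*2/5, 22/25 + 2/25*4/5) = [114/125, 118/125)
  'e': [22/25 + 2/25*4/5, 22/25 + 2/25*1/1) = [118/125, 24/25) <- contains code 119/125
  emit 'e', narrow to [118/125, 24/25)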